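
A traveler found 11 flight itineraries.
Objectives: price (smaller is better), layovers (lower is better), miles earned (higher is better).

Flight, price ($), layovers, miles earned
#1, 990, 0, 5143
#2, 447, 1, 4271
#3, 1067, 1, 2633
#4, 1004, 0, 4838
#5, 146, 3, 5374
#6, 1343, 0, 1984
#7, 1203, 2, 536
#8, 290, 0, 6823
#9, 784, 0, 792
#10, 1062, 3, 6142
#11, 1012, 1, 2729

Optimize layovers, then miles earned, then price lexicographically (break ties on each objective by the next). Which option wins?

#8

First minimize layovers: best is 0, kept {#1, #4, #6, #8, #9}.
Then maximize miles earned: best is 6823, kept {#8}.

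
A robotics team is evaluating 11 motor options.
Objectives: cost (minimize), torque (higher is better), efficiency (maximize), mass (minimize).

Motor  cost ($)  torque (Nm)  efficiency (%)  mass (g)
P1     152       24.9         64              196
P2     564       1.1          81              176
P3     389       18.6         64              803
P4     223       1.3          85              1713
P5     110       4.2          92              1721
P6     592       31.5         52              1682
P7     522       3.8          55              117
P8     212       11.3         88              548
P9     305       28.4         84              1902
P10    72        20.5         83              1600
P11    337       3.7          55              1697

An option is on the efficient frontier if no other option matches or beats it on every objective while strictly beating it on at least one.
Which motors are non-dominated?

P1: not dominated.
P2: not dominated.
P3: dominated by P1 (cost 152≤389, torque 24.9≥18.6, efficiency 64≥64, mass 196≤803).
P4: dominated by P8 (cost 212≤223, torque 11.3≥1.3, efficiency 88≥85, mass 548≤1713).
P5: not dominated (best efficiency).
P6: not dominated (best torque).
P7: not dominated (best mass).
P8: not dominated.
P9: not dominated.
P10: not dominated (best cost).
P11: dominated by P1 (cost 152≤337, torque 24.9≥3.7, efficiency 64≥55, mass 196≤1697).

P1, P2, P5, P6, P7, P8, P9, P10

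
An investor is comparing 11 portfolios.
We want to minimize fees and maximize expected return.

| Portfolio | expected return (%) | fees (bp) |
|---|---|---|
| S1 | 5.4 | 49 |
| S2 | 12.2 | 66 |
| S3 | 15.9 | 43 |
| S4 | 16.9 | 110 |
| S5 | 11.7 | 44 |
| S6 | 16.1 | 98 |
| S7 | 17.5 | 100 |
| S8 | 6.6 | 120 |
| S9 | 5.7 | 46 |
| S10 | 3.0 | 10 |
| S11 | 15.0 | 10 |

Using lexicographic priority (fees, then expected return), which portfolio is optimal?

S11

First minimize fees: best is 10, kept {S10, S11}.
Then maximize expected return: best is 15.0, kept {S11}.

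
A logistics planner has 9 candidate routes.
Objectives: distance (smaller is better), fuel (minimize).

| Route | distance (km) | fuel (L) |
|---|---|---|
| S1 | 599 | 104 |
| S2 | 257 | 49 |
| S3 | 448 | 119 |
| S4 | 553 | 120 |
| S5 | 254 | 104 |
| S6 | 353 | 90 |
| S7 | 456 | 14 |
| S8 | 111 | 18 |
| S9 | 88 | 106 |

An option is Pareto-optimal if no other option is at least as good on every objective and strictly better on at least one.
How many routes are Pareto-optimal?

3

S1: dominated by S2 (distance 257≤599, fuel 49≤104).
S2: dominated by S8 (distance 111≤257, fuel 18≤49).
S3: dominated by S2 (distance 257≤448, fuel 49≤119).
S4: dominated by S2 (distance 257≤553, fuel 49≤120).
S5: dominated by S8 (distance 111≤254, fuel 18≤104).
S6: dominated by S2 (distance 257≤353, fuel 49≤90).
S7: not dominated (best fuel).
S8: not dominated.
S9: not dominated (best distance).
Pareto-optimal: S7, S8, S9 → 3.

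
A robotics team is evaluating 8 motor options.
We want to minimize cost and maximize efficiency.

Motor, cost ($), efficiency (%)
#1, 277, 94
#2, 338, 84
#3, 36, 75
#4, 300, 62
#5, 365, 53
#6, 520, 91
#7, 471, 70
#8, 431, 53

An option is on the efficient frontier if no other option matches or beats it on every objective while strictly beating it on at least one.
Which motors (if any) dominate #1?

#2: worse on cost (338 vs 277).
#3: worse on efficiency (75 vs 94).
#4: worse on cost (300 vs 277).
#5: worse on cost (365 vs 277).
#6: worse on cost (520 vs 277).
#7: worse on cost (471 vs 277).
#8: worse on cost (431 vs 277).
No option dominates #1.

none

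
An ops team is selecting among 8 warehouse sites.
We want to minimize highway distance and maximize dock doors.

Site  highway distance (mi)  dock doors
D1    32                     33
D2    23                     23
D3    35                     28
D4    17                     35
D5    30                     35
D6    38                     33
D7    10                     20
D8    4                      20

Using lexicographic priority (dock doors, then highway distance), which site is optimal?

D4

First maximize dock doors: best is 35, kept {D4, D5}.
Then minimize highway distance: best is 17, kept {D4}.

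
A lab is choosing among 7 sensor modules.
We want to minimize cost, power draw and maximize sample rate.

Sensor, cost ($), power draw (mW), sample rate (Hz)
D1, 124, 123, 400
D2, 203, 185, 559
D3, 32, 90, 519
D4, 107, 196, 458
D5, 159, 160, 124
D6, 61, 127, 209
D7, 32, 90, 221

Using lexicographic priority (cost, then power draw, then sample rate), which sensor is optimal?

First minimize cost: best is 32, kept {D3, D7}.
Then minimize power draw: best is 90, kept {D3, D7}.
Then maximize sample rate: best is 519, kept {D3}.

D3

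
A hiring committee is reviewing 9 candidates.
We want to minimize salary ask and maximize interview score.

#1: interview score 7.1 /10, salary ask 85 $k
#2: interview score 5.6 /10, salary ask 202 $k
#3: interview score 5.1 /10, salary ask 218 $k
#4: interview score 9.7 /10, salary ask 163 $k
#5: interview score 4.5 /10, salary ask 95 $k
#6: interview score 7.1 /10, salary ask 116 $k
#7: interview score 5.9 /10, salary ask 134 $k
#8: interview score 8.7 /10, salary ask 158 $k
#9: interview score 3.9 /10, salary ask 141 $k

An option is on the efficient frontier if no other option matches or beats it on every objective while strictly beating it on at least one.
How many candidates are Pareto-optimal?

3

#1: not dominated (best salary ask).
#2: dominated by #1 (interview score 7.1≥5.6, salary ask 85≤202).
#3: dominated by #1 (interview score 7.1≥5.1, salary ask 85≤218).
#4: not dominated (best interview score).
#5: dominated by #1 (interview score 7.1≥4.5, salary ask 85≤95).
#6: dominated by #1 (interview score 7.1≥7.1, salary ask 85≤116).
#7: dominated by #1 (interview score 7.1≥5.9, salary ask 85≤134).
#8: not dominated.
#9: dominated by #1 (interview score 7.1≥3.9, salary ask 85≤141).
Pareto-optimal: #1, #4, #8 → 3.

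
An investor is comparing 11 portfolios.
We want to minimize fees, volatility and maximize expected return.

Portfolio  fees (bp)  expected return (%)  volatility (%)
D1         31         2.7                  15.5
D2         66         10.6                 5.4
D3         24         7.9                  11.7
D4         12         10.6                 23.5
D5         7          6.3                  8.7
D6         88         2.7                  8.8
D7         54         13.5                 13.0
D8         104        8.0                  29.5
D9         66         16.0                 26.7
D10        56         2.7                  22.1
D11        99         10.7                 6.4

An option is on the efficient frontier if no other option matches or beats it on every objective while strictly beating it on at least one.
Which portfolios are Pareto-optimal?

D1: dominated by D3 (fees 24≤31, expected return 7.9≥2.7, volatility 11.7≤15.5).
D2: not dominated (best volatility).
D3: not dominated.
D4: not dominated.
D5: not dominated (best fees).
D6: dominated by D2 (fees 66≤88, expected return 10.6≥2.7, volatility 5.4≤8.8).
D7: not dominated.
D8: dominated by D2 (fees 66≤104, expected return 10.6≥8.0, volatility 5.4≤29.5).
D9: not dominated (best expected return).
D10: dominated by D1 (fees 31≤56, expected return 2.7≥2.7, volatility 15.5≤22.1).
D11: not dominated.

D2, D3, D4, D5, D7, D9, D11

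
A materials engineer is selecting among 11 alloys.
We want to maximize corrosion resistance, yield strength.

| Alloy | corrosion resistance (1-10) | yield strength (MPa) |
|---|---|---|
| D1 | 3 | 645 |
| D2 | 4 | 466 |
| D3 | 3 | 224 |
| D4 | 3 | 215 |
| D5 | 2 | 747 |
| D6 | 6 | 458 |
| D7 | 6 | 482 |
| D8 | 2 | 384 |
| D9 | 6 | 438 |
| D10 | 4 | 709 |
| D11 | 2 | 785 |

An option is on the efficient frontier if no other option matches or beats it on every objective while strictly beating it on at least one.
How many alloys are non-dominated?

D1: dominated by D10 (corrosion resistance 4≥3, yield strength 709≥645).
D2: dominated by D7 (corrosion resistance 6≥4, yield strength 482≥466).
D3: dominated by D1 (corrosion resistance 3≥3, yield strength 645≥224).
D4: dominated by D1 (corrosion resistance 3≥3, yield strength 645≥215).
D5: dominated by D11 (corrosion resistance 2≥2, yield strength 785≥747).
D6: dominated by D7 (corrosion resistance 6≥6, yield strength 482≥458).
D7: not dominated.
D8: dominated by D1 (corrosion resistance 3≥2, yield strength 645≥384).
D9: dominated by D6 (corrosion resistance 6≥6, yield strength 458≥438).
D10: not dominated.
D11: not dominated (best yield strength).
Pareto-optimal: D7, D10, D11 → 3.

3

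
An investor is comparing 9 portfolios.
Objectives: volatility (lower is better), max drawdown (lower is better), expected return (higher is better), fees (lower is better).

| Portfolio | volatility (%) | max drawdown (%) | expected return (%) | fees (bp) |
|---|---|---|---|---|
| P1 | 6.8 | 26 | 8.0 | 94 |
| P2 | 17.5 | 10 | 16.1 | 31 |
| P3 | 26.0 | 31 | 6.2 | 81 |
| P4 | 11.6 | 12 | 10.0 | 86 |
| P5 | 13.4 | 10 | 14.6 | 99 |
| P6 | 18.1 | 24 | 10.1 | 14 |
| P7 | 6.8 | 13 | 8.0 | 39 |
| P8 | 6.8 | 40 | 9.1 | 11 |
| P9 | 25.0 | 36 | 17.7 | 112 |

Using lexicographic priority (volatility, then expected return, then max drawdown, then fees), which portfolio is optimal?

P8

First minimize volatility: best is 6.8, kept {P1, P7, P8}.
Then maximize expected return: best is 9.1, kept {P8}.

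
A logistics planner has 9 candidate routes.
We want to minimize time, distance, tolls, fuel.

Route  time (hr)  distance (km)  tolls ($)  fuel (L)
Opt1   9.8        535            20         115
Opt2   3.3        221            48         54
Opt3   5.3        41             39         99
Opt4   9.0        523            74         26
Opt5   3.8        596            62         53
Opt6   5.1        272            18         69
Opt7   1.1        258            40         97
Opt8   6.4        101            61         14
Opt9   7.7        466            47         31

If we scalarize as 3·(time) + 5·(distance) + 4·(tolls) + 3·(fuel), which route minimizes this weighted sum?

Opt3

Opt1: 3·9.8 + 5·535 + 4·20 + 3·115 = 3129.4
Opt2: 3·3.3 + 5·221 + 4·48 + 3·54 = 1468.9
Opt3: 3·5.3 + 5·41 + 4·39 + 3·99 = 673.9
Opt4: 3·9.0 + 5·523 + 4·74 + 3·26 = 3016.0
Opt5: 3·3.8 + 5·596 + 4·62 + 3·53 = 3398.4
Opt6: 3·5.1 + 5·272 + 4·18 + 3·69 = 1654.3
Opt7: 3·1.1 + 5·258 + 4·40 + 3·97 = 1744.3
Opt8: 3·6.4 + 5·101 + 4·61 + 3·14 = 810.2
Opt9: 3·7.7 + 5·466 + 4·47 + 3·31 = 2634.1
Lowest: Opt3 at 673.9.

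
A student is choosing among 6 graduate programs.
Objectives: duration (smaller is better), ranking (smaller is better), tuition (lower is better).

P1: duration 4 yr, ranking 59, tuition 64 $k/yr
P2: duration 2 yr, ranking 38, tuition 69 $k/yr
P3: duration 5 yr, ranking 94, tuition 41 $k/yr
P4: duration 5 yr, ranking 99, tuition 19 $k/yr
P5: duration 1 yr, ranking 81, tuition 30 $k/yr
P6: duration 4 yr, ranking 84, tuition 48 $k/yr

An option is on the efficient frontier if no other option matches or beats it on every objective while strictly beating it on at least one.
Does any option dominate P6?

Yes

P5 vs P6: duration 1≤4, ranking 81≤84, tuition 30≤48 — P5 is at least as good on every objective and strictly better on at least one, so P5 dominates P6.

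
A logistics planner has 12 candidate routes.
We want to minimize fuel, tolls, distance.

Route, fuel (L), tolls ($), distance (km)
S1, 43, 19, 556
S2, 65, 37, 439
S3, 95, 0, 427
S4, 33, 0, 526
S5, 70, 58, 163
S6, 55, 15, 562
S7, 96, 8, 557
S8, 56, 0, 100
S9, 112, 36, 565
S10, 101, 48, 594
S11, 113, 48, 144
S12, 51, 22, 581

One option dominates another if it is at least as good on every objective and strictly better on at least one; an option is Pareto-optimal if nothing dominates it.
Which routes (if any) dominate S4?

none

S1: worse on fuel (43 vs 33).
S2: worse on fuel (65 vs 33).
S3: worse on fuel (95 vs 33).
S5: worse on fuel (70 vs 33).
S6: worse on fuel (55 vs 33).
S7: worse on fuel (96 vs 33).
S8: worse on fuel (56 vs 33).
S9: worse on fuel (112 vs 33).
S10: worse on fuel (101 vs 33).
S11: worse on fuel (113 vs 33).
S12: worse on fuel (51 vs 33).
No option dominates S4.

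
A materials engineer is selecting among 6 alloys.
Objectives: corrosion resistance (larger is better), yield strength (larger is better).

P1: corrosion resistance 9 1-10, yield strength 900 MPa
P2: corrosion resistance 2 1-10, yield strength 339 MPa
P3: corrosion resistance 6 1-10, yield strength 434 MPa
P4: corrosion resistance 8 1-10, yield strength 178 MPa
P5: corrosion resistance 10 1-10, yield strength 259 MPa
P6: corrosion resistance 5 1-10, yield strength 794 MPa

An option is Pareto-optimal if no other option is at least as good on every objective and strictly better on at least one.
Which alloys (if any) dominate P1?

none

P2: worse on corrosion resistance (2 vs 9).
P3: worse on corrosion resistance (6 vs 9).
P4: worse on corrosion resistance (8 vs 9).
P5: worse on yield strength (259 vs 900).
P6: worse on corrosion resistance (5 vs 9).
No option dominates P1.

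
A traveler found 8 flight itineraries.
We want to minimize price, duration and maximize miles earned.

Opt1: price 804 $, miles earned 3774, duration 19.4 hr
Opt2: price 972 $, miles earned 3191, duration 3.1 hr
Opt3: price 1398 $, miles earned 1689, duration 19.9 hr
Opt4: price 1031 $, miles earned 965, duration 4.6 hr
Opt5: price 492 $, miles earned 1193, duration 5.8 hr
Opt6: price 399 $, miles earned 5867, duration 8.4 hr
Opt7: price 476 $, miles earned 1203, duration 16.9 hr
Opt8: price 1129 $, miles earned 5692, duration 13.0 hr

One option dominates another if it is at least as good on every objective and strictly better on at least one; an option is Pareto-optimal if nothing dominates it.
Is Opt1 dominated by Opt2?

Opt2 vs Opt1: Opt2 is worse on price (972 vs 804), so it does not dominate Opt1.

No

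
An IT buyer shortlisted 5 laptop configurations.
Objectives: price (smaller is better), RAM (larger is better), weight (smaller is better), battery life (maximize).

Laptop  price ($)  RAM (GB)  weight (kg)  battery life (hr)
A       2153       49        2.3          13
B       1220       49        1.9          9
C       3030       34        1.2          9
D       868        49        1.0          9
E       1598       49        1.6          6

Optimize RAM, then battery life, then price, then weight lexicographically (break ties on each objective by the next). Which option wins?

First maximize RAM: best is 49, kept {A, B, D, E}.
Then maximize battery life: best is 13, kept {A}.

A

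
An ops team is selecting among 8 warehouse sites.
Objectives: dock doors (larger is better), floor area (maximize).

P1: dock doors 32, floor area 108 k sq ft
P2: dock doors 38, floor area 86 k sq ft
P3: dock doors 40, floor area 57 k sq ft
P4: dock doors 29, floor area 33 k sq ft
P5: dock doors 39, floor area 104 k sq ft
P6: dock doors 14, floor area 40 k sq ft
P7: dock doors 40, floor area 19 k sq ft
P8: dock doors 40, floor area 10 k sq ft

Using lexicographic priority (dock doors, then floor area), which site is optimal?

First maximize dock doors: best is 40, kept {P3, P7, P8}.
Then maximize floor area: best is 57, kept {P3}.

P3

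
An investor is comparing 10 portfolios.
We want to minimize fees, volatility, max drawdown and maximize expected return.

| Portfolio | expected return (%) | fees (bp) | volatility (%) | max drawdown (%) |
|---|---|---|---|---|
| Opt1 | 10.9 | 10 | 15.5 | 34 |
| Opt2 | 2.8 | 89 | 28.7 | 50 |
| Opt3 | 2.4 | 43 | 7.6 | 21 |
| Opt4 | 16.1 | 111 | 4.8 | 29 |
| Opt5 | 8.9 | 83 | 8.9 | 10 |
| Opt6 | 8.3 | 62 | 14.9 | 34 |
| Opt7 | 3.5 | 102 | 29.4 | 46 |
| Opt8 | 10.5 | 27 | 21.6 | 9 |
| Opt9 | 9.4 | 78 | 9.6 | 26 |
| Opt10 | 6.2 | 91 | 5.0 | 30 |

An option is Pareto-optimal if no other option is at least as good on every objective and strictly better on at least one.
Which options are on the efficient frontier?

Opt1: not dominated (best fees).
Opt2: dominated by Opt1 (expected return 10.9≥2.8, fees 10≤89, volatility 15.5≤28.7, max drawdown 34≤50).
Opt3: not dominated.
Opt4: not dominated (best expected return).
Opt5: not dominated.
Opt6: not dominated.
Opt7: dominated by Opt1 (expected return 10.9≥3.5, fees 10≤102, volatility 15.5≤29.4, max drawdown 34≤46).
Opt8: not dominated (best max drawdown).
Opt9: not dominated.
Opt10: not dominated.

Opt1, Opt3, Opt4, Opt5, Opt6, Opt8, Opt9, Opt10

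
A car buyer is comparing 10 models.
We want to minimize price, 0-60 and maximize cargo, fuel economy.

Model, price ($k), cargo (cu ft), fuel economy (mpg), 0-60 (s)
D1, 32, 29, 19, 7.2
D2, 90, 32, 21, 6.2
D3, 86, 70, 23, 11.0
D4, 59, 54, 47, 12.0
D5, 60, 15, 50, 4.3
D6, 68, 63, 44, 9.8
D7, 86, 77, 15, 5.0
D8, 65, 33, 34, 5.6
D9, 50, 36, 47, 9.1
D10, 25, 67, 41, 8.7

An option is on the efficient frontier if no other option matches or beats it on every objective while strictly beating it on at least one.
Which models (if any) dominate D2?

D8

D8: price 65≤90, cargo 33≥32, fuel economy 34≥21, 0-60 5.6≤6.2 — dominates D2.
Others (D1, D3, D4, D5, D6, D7, D9, D10) are each worse than D2 on at least one objective.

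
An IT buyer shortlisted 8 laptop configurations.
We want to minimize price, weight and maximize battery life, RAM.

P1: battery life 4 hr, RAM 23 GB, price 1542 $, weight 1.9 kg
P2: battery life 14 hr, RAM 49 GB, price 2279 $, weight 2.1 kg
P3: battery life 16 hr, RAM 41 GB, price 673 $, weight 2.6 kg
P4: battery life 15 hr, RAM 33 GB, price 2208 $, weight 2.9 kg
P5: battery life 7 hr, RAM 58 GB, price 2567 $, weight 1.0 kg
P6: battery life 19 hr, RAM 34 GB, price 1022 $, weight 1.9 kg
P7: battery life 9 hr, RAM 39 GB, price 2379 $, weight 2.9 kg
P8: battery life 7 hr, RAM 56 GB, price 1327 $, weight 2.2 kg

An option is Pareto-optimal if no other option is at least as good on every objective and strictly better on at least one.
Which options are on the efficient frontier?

P1: dominated by P6 (battery life 19≥4, RAM 34≥23, price 1022≤1542, weight 1.9≤1.9).
P2: not dominated.
P3: not dominated (best price).
P4: dominated by P3 (battery life 16≥15, RAM 41≥33, price 673≤2208, weight 2.6≤2.9).
P5: not dominated (best RAM).
P6: not dominated (best battery life).
P7: dominated by P2 (battery life 14≥9, RAM 49≥39, price 2279≤2379, weight 2.1≤2.9).
P8: not dominated.

P2, P3, P5, P6, P8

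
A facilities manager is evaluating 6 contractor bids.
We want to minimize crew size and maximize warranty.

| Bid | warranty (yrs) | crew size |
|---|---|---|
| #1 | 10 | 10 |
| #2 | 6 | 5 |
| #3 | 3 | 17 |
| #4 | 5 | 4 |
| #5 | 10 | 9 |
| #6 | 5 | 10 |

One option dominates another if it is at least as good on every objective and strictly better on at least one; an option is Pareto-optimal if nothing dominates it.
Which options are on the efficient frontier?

#1: dominated by #5 (warranty 10≥10, crew size 9≤10).
#2: not dominated.
#3: dominated by #1 (warranty 10≥3, crew size 10≤17).
#4: not dominated (best crew size).
#5: not dominated.
#6: dominated by #1 (warranty 10≥5, crew size 10≤10).

#2, #4, #5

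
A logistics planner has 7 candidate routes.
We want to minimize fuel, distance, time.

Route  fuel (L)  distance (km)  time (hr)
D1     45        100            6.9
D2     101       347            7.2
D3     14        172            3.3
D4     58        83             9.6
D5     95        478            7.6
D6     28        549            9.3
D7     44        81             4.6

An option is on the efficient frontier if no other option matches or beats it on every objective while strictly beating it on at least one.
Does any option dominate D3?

No

D1: worse on fuel (45 vs 14).
D2: worse on fuel (101 vs 14).
D4: worse on fuel (58 vs 14).
D5: worse on fuel (95 vs 14).
D6: worse on fuel (28 vs 14).
D7: worse on fuel (44 vs 14).
No option is at least as good as D3 on every objective and strictly better on one.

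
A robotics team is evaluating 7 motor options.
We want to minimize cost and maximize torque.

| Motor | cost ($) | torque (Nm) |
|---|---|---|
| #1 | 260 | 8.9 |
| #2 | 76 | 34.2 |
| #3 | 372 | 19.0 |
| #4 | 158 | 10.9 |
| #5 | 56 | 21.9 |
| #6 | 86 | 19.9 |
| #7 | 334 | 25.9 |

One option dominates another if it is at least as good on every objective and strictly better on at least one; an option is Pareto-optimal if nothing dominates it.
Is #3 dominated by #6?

Yes

#6 vs #3: cost 86≤372, torque 19.9≥19.0 — #6 is at least as good on every objective with at least one strict improvement.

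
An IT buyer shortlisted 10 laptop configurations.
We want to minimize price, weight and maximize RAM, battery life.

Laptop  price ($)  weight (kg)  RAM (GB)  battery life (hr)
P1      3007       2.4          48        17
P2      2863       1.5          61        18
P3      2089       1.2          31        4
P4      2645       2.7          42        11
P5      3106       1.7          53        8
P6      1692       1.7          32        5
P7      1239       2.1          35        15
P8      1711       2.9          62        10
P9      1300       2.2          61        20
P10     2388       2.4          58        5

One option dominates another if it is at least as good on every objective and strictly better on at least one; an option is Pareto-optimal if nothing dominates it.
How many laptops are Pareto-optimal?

P1: dominated by P2 (price 2863≤3007, weight 1.5≤2.4, RAM 61≥48, battery life 18≥17).
P2: not dominated.
P3: not dominated (best weight).
P4: dominated by P9 (price 1300≤2645, weight 2.2≤2.7, RAM 61≥42, battery life 20≥11).
P5: dominated by P2 (price 2863≤3106, weight 1.5≤1.7, RAM 61≥53, battery life 18≥8).
P6: not dominated.
P7: not dominated (best price).
P8: not dominated (best RAM).
P9: not dominated (best battery life).
P10: dominated by P9 (price 1300≤2388, weight 2.2≤2.4, RAM 61≥58, battery life 20≥5).
Pareto-optimal: P2, P3, P6, P7, P8, P9 → 6.

6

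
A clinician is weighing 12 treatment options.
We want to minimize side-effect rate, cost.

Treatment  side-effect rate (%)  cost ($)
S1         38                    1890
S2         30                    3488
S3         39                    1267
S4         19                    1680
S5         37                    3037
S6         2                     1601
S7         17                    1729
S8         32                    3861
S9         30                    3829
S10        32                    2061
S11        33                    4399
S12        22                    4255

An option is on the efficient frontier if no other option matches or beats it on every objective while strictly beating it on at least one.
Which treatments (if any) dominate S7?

S6

S6: side-effect rate 2≤17, cost 1601≤1729 — dominates S7.
Others (S1, S2, S3, S4, S5, S8, S9, S10, S11, S12) are each worse than S7 on at least one objective.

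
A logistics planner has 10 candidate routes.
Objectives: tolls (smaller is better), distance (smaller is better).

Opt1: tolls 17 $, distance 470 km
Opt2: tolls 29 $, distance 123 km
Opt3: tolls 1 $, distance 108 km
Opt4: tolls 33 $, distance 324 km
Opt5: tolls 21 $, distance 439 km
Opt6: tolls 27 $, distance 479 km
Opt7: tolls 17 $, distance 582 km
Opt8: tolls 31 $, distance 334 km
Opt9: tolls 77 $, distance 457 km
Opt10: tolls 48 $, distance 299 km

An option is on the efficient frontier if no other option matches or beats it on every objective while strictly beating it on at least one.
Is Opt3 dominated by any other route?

Opt1: worse on tolls (17 vs 1).
Opt2: worse on tolls (29 vs 1).
Opt4: worse on tolls (33 vs 1).
Opt5: worse on tolls (21 vs 1).
Opt6: worse on tolls (27 vs 1).
Opt7: worse on tolls (17 vs 1).
Opt8: worse on tolls (31 vs 1).
Opt9: worse on tolls (77 vs 1).
Opt10: worse on tolls (48 vs 1).
No option is at least as good as Opt3 on every objective and strictly better on one.

No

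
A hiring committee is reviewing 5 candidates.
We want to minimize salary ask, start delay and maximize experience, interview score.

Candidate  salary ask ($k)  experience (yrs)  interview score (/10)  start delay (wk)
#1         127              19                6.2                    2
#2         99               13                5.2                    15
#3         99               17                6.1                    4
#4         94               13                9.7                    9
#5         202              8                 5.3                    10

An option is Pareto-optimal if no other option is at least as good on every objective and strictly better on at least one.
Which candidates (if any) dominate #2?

#3: salary ask 99≤99, experience 17≥13, interview score 6.1≥5.2, start delay 4≤15 — dominates #2.
#4: salary ask 94≤99, experience 13≥13, interview score 9.7≥5.2, start delay 9≤15 — dominates #2.
Others (#1, #5) are each worse than #2 on at least one objective.

#3, #4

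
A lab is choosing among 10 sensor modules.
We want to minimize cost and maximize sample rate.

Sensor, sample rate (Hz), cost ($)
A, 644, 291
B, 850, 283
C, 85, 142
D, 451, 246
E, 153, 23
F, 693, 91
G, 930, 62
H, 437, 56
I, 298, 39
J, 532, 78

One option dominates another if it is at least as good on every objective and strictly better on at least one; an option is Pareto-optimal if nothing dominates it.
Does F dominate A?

Yes

F vs A: sample rate 693≥644, cost 91≤291 — F is at least as good on every objective with at least one strict improvement.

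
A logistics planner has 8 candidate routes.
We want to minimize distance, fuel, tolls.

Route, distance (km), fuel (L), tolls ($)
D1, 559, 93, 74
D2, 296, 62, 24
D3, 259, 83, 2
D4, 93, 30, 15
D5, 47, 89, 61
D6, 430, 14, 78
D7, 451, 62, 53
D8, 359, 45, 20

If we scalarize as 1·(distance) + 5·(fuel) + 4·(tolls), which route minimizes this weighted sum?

D1: 1·559 + 5·93 + 4·74 = 1320
D2: 1·296 + 5·62 + 4·24 = 702
D3: 1·259 + 5·83 + 4·2 = 682
D4: 1·93 + 5·30 + 4·15 = 303
D5: 1·47 + 5·89 + 4·61 = 736
D6: 1·430 + 5·14 + 4·78 = 812
D7: 1·451 + 5·62 + 4·53 = 973
D8: 1·359 + 5·45 + 4·20 = 664
Lowest: D4 at 303.

D4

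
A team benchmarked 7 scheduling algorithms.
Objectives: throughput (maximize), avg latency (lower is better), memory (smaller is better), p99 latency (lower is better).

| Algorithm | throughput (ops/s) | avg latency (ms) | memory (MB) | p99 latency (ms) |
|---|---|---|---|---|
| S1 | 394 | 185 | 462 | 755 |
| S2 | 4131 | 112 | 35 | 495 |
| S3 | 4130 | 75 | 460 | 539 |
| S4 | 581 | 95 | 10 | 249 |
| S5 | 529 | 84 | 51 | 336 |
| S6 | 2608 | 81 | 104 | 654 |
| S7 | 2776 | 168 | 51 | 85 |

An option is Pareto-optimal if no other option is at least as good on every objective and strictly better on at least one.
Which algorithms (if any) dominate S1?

S2, S3, S4, S5, S6, S7

S2: throughput 4131≥394, avg latency 112≤185, memory 35≤462, p99 latency 495≤755 — dominates S1.
S3: throughput 4130≥394, avg latency 75≤185, memory 460≤462, p99 latency 539≤755 — dominates S1.
S4: throughput 581≥394, avg latency 95≤185, memory 10≤462, p99 latency 249≤755 — dominates S1.
S5: throughput 529≥394, avg latency 84≤185, memory 51≤462, p99 latency 336≤755 — dominates S1.
S6: throughput 2608≥394, avg latency 81≤185, memory 104≤462, p99 latency 654≤755 — dominates S1.
S7: throughput 2776≥394, avg latency 168≤185, memory 51≤462, p99 latency 85≤755 — dominates S1.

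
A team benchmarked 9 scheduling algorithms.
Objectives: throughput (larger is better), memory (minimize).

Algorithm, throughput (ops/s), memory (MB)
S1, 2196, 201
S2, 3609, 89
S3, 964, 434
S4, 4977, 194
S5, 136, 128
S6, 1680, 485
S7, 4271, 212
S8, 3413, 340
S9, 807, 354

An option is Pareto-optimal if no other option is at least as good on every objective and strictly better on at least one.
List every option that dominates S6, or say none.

S1, S2, S4, S7, S8

S1: throughput 2196≥1680, memory 201≤485 — dominates S6.
S2: throughput 3609≥1680, memory 89≤485 — dominates S6.
S4: throughput 4977≥1680, memory 194≤485 — dominates S6.
S7: throughput 4271≥1680, memory 212≤485 — dominates S6.
S8: throughput 3413≥1680, memory 340≤485 — dominates S6.
Others (S3, S5, S9) are each worse than S6 on at least one objective.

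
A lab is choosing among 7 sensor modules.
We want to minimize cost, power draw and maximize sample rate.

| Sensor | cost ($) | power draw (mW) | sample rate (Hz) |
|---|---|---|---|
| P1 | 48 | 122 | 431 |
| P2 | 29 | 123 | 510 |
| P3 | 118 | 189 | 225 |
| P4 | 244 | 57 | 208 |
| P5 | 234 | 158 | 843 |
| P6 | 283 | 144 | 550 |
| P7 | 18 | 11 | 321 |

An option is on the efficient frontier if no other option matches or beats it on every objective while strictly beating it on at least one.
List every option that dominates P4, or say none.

P7: cost 18≤244, power draw 11≤57, sample rate 321≥208 — dominates P4.
Others (P1, P2, P3, P5, P6) are each worse than P4 on at least one objective.

P7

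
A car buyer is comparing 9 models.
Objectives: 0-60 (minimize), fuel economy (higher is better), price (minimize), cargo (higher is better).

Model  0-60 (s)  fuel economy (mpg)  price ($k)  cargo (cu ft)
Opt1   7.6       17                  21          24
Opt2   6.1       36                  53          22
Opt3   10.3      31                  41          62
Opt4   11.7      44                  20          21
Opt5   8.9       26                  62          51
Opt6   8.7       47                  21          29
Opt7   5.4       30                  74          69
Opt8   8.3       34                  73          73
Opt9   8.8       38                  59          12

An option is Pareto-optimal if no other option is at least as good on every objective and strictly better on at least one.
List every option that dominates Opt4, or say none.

Opt1: worse on fuel economy (17 vs 44).
Opt2: worse on fuel economy (36 vs 44).
Opt3: worse on fuel economy (31 vs 44).
Opt5: worse on fuel economy (26 vs 44).
Opt6: worse on price (21 vs 20).
Opt7: worse on fuel economy (30 vs 44).
Opt8: worse on fuel economy (34 vs 44).
Opt9: worse on fuel economy (38 vs 44).
No option dominates Opt4.

none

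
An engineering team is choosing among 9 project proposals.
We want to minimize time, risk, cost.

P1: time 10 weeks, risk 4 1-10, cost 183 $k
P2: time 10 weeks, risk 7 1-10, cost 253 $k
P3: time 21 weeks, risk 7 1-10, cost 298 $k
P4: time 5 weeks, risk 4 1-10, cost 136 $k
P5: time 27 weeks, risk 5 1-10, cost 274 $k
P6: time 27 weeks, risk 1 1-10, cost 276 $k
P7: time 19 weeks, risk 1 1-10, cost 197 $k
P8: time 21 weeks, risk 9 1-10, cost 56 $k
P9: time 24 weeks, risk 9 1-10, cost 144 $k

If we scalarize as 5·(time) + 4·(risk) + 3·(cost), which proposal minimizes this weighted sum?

P1: 5·10 + 4·4 + 3·183 = 615
P2: 5·10 + 4·7 + 3·253 = 837
P3: 5·21 + 4·7 + 3·298 = 1027
P4: 5·5 + 4·4 + 3·136 = 449
P5: 5·27 + 4·5 + 3·274 = 977
P6: 5·27 + 4·1 + 3·276 = 967
P7: 5·19 + 4·1 + 3·197 = 690
P8: 5·21 + 4·9 + 3·56 = 309
P9: 5·24 + 4·9 + 3·144 = 588
Lowest: P8 at 309.

P8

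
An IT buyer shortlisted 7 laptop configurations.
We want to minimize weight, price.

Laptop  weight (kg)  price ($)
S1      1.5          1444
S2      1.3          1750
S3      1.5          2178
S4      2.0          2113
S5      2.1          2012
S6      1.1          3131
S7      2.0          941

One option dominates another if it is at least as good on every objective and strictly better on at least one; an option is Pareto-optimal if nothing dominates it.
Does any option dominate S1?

S2: worse on price (1750 vs 1444).
S3: worse on price (2178 vs 1444).
S4: worse on weight (2.0 vs 1.5).
S5: worse on weight (2.1 vs 1.5).
S6: worse on price (3131 vs 1444).
S7: worse on weight (2.0 vs 1.5).
No option is at least as good as S1 on every objective and strictly better on one.

No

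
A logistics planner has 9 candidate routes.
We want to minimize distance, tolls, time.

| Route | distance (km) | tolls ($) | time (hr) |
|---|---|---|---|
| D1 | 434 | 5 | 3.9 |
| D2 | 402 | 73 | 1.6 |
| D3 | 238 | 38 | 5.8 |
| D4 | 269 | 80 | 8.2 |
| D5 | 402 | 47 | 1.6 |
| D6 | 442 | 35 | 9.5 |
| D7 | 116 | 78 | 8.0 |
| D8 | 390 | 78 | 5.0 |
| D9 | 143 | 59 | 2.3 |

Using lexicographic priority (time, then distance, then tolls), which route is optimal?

D5

First minimize time: best is 1.6, kept {D2, D5}.
Then minimize distance: best is 402, kept {D2, D5}.
Then minimize tolls: best is 47, kept {D5}.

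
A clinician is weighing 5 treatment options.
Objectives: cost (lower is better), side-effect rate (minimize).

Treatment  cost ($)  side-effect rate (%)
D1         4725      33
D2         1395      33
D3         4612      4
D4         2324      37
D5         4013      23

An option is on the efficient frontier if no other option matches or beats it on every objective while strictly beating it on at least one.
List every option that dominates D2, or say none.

D1: worse on cost (4725 vs 1395).
D3: worse on cost (4612 vs 1395).
D4: worse on cost (2324 vs 1395).
D5: worse on cost (4013 vs 1395).
No option dominates D2.

none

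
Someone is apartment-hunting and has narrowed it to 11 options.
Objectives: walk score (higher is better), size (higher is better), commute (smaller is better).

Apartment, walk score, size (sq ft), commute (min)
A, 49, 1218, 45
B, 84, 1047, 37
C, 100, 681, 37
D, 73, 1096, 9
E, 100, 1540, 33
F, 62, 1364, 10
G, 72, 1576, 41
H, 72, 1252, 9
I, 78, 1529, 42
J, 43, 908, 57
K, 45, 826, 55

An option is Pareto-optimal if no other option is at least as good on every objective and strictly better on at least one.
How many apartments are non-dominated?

5

A: dominated by E (walk score 100≥49, size 1540≥1218, commute 33≤45).
B: dominated by E (walk score 100≥84, size 1540≥1047, commute 33≤37).
C: dominated by E (walk score 100≥100, size 1540≥681, commute 33≤37).
D: not dominated.
E: not dominated.
F: not dominated.
G: not dominated (best size).
H: not dominated.
I: dominated by E (walk score 100≥78, size 1540≥1529, commute 33≤42).
J: dominated by A (walk score 49≥43, size 1218≥908, commute 45≤57).
K: dominated by A (walk score 49≥45, size 1218≥826, commute 45≤55).
Pareto-optimal: D, E, F, G, H → 5.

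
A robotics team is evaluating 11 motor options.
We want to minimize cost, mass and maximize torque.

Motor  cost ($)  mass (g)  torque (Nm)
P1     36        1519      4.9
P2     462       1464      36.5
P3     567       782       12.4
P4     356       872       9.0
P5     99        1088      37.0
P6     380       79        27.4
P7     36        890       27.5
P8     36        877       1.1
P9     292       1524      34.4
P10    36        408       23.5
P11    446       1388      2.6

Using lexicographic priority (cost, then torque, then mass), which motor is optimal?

P7

First minimize cost: best is 36, kept {P1, P7, P8, P10}.
Then maximize torque: best is 27.5, kept {P7}.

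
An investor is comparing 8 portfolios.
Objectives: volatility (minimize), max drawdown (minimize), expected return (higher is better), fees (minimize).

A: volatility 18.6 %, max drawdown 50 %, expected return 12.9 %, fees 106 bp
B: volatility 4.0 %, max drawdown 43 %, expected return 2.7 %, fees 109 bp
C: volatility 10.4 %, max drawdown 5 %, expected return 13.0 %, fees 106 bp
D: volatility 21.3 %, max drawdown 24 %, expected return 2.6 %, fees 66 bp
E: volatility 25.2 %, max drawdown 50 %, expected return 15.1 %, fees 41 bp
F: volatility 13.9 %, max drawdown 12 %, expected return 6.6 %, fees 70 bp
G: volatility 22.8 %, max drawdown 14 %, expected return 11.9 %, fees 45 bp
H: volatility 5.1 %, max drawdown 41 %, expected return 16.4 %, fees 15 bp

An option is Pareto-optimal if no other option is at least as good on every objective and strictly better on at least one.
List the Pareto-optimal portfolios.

B, C, D, F, G, H

A: dominated by C (volatility 10.4≤18.6, max drawdown 5≤50, expected return 13.0≥12.9, fees 106≤106).
B: not dominated (best volatility).
C: not dominated (best max drawdown).
D: not dominated.
E: dominated by H (volatility 5.1≤25.2, max drawdown 41≤50, expected return 16.4≥15.1, fees 15≤41).
F: not dominated.
G: not dominated.
H: not dominated (best expected return).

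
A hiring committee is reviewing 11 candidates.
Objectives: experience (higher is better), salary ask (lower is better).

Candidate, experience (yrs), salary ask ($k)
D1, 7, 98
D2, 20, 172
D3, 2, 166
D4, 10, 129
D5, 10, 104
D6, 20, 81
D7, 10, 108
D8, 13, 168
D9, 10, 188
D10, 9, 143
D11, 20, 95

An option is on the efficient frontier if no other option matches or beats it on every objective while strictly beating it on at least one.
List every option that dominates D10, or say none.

D4, D5, D6, D7, D11

D4: experience 10≥9, salary ask 129≤143 — dominates D10.
D5: experience 10≥9, salary ask 104≤143 — dominates D10.
D6: experience 20≥9, salary ask 81≤143 — dominates D10.
D7: experience 10≥9, salary ask 108≤143 — dominates D10.
D11: experience 20≥9, salary ask 95≤143 — dominates D10.
Others (D1, D2, D3, D8, D9) are each worse than D10 on at least one objective.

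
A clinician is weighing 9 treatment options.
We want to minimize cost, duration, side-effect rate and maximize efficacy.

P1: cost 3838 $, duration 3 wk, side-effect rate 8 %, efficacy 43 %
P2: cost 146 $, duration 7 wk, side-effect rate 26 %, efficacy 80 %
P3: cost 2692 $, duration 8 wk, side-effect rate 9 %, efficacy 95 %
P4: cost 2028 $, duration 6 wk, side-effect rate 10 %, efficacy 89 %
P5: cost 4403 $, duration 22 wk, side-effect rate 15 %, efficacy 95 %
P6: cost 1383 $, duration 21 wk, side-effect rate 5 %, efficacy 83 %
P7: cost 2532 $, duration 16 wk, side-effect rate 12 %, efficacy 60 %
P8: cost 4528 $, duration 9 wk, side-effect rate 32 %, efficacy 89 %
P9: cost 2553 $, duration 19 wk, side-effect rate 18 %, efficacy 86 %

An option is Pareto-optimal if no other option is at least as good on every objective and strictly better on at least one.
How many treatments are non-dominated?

P1: not dominated (best duration).
P2: not dominated (best cost).
P3: not dominated.
P4: not dominated.
P5: dominated by P3 (cost 2692≤4403, duration 8≤22, side-effect rate 9≤15, efficacy 95≥95).
P6: not dominated (best side-effect rate).
P7: dominated by P4 (cost 2028≤2532, duration 6≤16, side-effect rate 10≤12, efficacy 89≥60).
P8: dominated by P3 (cost 2692≤4528, duration 8≤9, side-effect rate 9≤32, efficacy 95≥89).
P9: dominated by P4 (cost 2028≤2553, duration 6≤19, side-effect rate 10≤18, efficacy 89≥86).
Pareto-optimal: P1, P2, P3, P4, P6 → 5.

5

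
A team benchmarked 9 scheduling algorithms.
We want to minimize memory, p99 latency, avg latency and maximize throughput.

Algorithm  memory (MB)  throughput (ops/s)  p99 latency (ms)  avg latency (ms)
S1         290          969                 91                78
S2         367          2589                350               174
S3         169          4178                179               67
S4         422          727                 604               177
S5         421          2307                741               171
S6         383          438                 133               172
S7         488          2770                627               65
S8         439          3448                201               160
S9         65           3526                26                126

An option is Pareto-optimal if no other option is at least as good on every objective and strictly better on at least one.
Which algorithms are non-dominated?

S1, S3, S7, S9

S1: not dominated.
S2: dominated by S3 (memory 169≤367, throughput 4178≥2589, p99 latency 179≤350, avg latency 67≤174).
S3: not dominated (best throughput).
S4: dominated by S1 (memory 290≤422, throughput 969≥727, p99 latency 91≤604, avg latency 78≤177).
S5: dominated by S3 (memory 169≤421, throughput 4178≥2307, p99 latency 179≤741, avg latency 67≤171).
S6: dominated by S1 (memory 290≤383, throughput 969≥438, p99 latency 91≤133, avg latency 78≤172).
S7: not dominated (best avg latency).
S8: dominated by S3 (memory 169≤439, throughput 4178≥3448, p99 latency 179≤201, avg latency 67≤160).
S9: not dominated (best memory).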